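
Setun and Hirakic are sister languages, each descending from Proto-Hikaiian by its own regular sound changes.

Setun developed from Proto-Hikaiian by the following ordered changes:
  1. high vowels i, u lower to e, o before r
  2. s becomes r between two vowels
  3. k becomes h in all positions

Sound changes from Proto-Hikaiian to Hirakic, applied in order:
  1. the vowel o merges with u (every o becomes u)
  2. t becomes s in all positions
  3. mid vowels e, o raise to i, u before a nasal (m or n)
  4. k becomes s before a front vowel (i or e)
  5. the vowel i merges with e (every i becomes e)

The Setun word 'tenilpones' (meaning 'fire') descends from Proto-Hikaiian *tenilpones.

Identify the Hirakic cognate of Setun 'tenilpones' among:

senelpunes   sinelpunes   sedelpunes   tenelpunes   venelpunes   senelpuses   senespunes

senelpunes

Hirakic: *tenilpones
  tenilpones → tenilpunes   [vowel merger]
  tenilpunes → senilpunes   [unconditioned shift]
  senilpunes → sinilpunes   [pre-nasal raising]
  sinilpunes (rule 4 does not apply)
  sinilpunes → senelpunes   [vowel merger]
  giving Hirakic senelpunes.
The other candidates each miss or misapply at least one Hirakic change.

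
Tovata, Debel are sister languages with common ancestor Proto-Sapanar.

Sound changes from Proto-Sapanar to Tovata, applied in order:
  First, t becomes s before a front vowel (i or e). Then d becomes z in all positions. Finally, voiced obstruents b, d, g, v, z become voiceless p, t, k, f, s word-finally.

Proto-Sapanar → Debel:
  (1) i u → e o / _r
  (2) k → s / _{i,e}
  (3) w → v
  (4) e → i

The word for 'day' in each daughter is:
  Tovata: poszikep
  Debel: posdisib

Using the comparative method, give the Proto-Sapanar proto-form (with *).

Position 6: Tovata has k, Debel has s. Taking the neighbouring segments as reconstructed: Tovata k can only go back to *k; Debel s could go back to *k or *s — the one source consistent with every daughter is *k.
Position 8: Tovata has p, Debel has b. Debel preserves b here (none of its changes turn any other segment into b), so the proto-segment is *b.
Position 4: Tovata has z, Debel has d. Debel preserves d here (none of its changes turn any other segment into d), so the proto-segment is *d.
Continuing position by position gives *posdikeb; check it forward:
Tovata: start from *posdikeb.
  rule 1: no change — posdikeb
  rule 2 (unconditioned shift): posdikeb → poszikeb
  rule 3 (final devoicing): poszikeb → poszikep
  ⇒ Tovata poszikep
Debel: start from *posdikeb.
  rule 1: no change — posdikeb
  rule 2 (palatalisation): posdikeb → posdiseb
  rule 3: no change — posdiseb
  rule 4 (vowel merger): posdiseb → posdisib
  ⇒ Debel posdisib
No other proto-form is consistent with every reflex, so the reconstruction is *posdikeb.

*posdikeb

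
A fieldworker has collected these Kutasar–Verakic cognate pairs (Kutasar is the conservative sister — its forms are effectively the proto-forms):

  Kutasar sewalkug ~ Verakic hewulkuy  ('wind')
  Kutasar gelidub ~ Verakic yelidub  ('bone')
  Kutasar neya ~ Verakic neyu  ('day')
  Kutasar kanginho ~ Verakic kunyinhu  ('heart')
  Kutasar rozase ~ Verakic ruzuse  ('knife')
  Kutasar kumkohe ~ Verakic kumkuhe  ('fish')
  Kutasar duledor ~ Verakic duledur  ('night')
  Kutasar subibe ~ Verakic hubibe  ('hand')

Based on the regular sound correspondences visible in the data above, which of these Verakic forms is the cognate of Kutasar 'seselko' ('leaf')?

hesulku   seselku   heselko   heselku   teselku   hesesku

sewalkug ~ hewulkuy — Kutasar s corresponds to Verakic h word-initially before a front vowel.
kanginho ~ kunyinhu — Kutasar o corresponds to Verakic u word-finally.
Applying these to Kutasar 'seselko':
  seselko → heselko   (s→h word-initially before a front vowel)
  heselko → heselku   (o→u word-finally)
So the Verakic cognate is 'heselku'.

heselku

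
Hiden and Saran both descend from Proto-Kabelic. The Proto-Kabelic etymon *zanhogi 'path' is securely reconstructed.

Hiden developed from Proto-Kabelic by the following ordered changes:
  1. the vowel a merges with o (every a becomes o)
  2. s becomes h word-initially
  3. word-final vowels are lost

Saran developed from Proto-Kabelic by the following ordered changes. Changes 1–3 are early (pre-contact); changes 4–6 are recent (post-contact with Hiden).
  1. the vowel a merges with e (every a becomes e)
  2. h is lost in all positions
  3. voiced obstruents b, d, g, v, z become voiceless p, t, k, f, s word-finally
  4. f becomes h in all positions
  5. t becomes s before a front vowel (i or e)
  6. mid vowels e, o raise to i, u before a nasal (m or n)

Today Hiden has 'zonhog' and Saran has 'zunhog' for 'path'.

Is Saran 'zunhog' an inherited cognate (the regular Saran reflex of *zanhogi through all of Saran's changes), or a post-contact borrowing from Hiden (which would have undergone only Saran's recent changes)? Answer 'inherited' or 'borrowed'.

borrowed

If inherited, *zanhogi would pass through all of Saran's changes:
Saran: start from *zanhogi.
  rule 1 (vowel merger): zanhogi → zenhogi
  rule 2 (h-loss): zenhogi → zenogi
  rule 3: no change — zenogi
  rule 4: no change — zenogi
  rule 5: no change — zenogi
  rule 6 (pre-nasal raising): zenogi → zinogi
  ⇒ Saran zinogi
If borrowed from Hiden 'zonhog' after the early changes, it would undergo only the recent ones:
  rule 4 (unconditioned shift): no change (zonhog)
  rule 5 (palatalisation): no change (zonhog)
  rule 6 (pre-nasal raising): zonhog → zunhog
  ⇒ as a loan: zunhog
Saran 'zunhog' matches the loan outcome 'zunhog', not the inherited 'zinogi' — it skipped the early Saran changes, so it was borrowed from Hiden.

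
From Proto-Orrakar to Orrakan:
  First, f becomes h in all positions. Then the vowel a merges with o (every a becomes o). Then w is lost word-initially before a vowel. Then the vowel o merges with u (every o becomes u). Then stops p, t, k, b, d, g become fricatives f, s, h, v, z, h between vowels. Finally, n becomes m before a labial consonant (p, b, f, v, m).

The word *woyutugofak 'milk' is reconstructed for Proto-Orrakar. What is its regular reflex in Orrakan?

uyusuhuhuk

Orrakan: *woyutugofak > woyutugohak > woyutugohok > oyutugohok > uyutuguhuk > uyusuhuhuk  (by unconditioned shift, vowel merger, glide loss, vowel merger, intervocalic lenition)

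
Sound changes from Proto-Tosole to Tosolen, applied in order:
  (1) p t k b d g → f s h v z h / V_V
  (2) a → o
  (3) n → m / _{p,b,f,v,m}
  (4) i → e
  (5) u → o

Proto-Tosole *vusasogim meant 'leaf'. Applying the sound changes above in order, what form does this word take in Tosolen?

Tosolen: *vusasogim > vusasohim > vusosohim > vusosohem > vososohem  (by intervocalic lenition, vowel merger, vowel merger, vowel merger)

vososohem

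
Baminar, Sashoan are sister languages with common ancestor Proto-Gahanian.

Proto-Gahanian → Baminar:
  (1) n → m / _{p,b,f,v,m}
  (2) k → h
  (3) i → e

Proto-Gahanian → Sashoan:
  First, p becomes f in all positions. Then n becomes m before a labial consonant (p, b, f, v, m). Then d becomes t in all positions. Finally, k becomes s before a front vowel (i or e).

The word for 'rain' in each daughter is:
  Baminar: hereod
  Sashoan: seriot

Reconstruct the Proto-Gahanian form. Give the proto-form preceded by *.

Position 4: Baminar has e, Sashoan has i. Sashoan preserves i here (none of its changes turn any other segment into i), so the proto-segment is *i.
Position 6: Baminar has d, Sashoan has t. Baminar preserves d here (none of its changes turn any other segment into d), so the proto-segment is *d.
Position 1: Baminar has h, Sashoan has s. Taking the neighbouring segments as reconstructed: Baminar h could go back to *k or *h; Sashoan s could go back to *k or *s — the one source consistent with every daughter is *k.
Verify the candidate proto-form against each daughter:
Baminar: start from *keriod.
  rule 1: no change — keriod
  rule 2 (unconditioned shift): keriod → heriod
  rule 3 (vowel merger): heriod → hereod
  ⇒ Baminar hereod
Sashoan: *keriod
  keriod (rule 1 does not apply)
  keriod (rule 2 does not apply)
  keriod → keriot   [unconditioned shift]
  keriot → seriot   [palatalisation]
  giving Sashoan seriot.
Only *keriod yields all of Baminar hereod, Sashoan seriot.

*keriod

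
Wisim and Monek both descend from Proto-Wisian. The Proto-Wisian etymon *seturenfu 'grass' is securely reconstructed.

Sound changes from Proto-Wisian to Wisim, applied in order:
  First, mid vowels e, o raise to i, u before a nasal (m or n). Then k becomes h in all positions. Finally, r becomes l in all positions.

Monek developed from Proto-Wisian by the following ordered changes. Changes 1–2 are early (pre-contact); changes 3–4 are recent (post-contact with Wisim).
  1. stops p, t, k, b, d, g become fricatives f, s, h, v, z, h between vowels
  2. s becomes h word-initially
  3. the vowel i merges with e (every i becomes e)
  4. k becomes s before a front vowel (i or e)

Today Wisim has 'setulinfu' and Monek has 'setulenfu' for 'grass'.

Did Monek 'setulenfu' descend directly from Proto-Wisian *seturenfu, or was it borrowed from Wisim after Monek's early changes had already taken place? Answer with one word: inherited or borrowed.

borrowed

If inherited, *seturenfu would pass through all of Monek's changes:
Monek: *seturenfu
  seturenfu → sesurenfu   [intervocalic lenition]
  sesurenfu → hesurenfu   [debuccalisation]
  hesurenfu (rule 3 does not apply)
  hesurenfu (rule 4 does not apply)
  giving Monek hesurenfu.
If borrowed from Wisim 'setulinfu' after the early changes, it would undergo only the recent ones:
  rule 3 (vowel merger): setulinfu → setulenfu
  rule 4 (palatalisation): no change (setulenfu)
  ⇒ as a loan: setulenfu
Monek 'setulenfu' matches the loan outcome 'setulenfu', not the inherited 'hesurenfu' — it skipped the early Monek changes, so it was borrowed from Wisim.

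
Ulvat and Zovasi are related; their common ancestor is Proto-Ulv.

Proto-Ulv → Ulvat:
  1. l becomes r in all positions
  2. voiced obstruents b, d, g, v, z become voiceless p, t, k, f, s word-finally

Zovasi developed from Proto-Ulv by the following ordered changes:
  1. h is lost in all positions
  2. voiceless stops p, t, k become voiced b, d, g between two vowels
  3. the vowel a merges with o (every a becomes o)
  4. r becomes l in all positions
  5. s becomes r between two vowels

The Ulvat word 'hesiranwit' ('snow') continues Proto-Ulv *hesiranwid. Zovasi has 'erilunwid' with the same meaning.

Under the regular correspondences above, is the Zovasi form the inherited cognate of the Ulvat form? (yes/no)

no

Derive the expected Zovasi reflex of *hesiranwid:
Zovasi: *hesiranwid
  hesiranwid → esiranwid   [h-loss]
  esiranwid (rule 2 does not apply)
  esiranwid → esironwid   [vowel merger]
  esironwid → esilonwid   [unconditioned shift]
  esilonwid → erilonwid   [rhotacism]
  giving Zovasi erilonwid.
The regular Zovasi reflex would be 'erilonwid', but the attested form is 'erilunwid'. The correspondence is irregular, so they are not cognates (the Zovasi form has a different source).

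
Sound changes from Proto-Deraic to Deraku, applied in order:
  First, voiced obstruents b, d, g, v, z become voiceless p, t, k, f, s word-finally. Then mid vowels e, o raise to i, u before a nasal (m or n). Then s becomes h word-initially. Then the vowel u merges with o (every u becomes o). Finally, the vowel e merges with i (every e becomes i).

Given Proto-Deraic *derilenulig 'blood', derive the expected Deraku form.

Deraku: *derilenulig > derilenulik > derilinulik > derilinolik > dirilinolik  (by final devoicing, pre-nasal raising, vowel merger, vowel merger)

dirilinolik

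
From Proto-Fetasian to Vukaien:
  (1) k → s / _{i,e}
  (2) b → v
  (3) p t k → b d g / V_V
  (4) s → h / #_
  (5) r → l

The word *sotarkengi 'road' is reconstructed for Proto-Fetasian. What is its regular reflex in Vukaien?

hodalsengi

Vukaien: start from *sotarkengi.
  rule 1 (palatalisation): sotarkengi → sotarsengi
  rule 2: no change — sotarsengi
  rule 3 (intervocalic voicing): sotarsengi → sodarsengi
  rule 4 (debuccalisation): sodarsengi → hodarsengi
  rule 5 (unconditioned shift): hodarsengi → hodalsengi
  ⇒ Vukaien hodalsengi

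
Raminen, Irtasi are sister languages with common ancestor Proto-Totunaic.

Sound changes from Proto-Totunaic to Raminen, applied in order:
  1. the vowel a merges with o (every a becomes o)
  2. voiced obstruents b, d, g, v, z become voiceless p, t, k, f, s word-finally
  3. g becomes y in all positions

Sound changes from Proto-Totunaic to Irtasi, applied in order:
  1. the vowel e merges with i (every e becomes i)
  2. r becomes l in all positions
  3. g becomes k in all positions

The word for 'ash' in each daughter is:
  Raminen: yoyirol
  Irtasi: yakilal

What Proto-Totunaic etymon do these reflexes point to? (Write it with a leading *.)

Position 2: Raminen has o, Irtasi has a. Irtasi preserves a here (none of its changes turn any other segment into a), so the proto-segment is *a.
Position 5: Raminen has r, Irtasi has l. Raminen preserves r here (none of its changes turn any other segment into r), so the proto-segment is *r.
Continuing position by position gives *yagiral; check it forward:
Raminen: *yagiral > yogirol > yoyirol  (by vowel merger, unconditioned shift)
Irtasi: *yagiral
  yagiral (rule 1 does not apply)
  yagiral → yagilal   [unconditioned shift]
  yagilal → yakilal   [unconditioned shift]
  giving Irtasi yakilal.
No other proto-form is consistent with every reflex, so the reconstruction is *yagiral.

*yagiral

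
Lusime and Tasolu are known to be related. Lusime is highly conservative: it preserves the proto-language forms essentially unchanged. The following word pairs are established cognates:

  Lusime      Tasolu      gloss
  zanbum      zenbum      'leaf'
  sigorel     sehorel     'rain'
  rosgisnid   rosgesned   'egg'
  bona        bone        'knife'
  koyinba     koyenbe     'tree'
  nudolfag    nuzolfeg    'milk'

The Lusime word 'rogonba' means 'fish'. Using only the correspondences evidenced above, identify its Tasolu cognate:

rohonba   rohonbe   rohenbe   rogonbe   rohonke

sigorel ~ sehorel — Lusime g corresponds to Tasolu h between vowels (before a back vowel).
bona ~ bone, koyinba ~ koyenbe — Lusime a corresponds to Tasolu e word-finally.
Applying these to Lusime 'rogonba':
  rogonba → rohonba   (g→h between vowels (before a back vowel))
  rohonba → rohonbe   (a→e word-finally)
So the Tasolu cognate is 'rohonbe'.

rohonbe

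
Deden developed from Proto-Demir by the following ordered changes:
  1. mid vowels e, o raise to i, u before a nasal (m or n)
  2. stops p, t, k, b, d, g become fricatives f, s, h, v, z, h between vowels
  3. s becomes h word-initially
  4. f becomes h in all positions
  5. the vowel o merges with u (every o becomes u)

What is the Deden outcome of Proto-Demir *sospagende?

huspahinde

Deden: *sospagende
  sospagende → sospaginde   [pre-nasal raising]
  sospaginde → sospahinde   [intervocalic lenition]
  sospahinde → hospahinde   [debuccalisation]
  hospahinde (rule 4 does not apply)
  hospahinde → huspahinde   [vowel merger]
  giving Deden huspahinde.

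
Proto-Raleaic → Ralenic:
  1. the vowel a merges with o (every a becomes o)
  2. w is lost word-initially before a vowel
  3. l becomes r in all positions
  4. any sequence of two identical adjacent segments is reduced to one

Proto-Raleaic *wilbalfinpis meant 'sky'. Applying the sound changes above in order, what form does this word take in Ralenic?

irborfinpis

Ralenic: *wilbalfinpis > wilbolfinpis > ilbolfinpis > irborfinpis  (by vowel merger, glide loss, unconditioned shift)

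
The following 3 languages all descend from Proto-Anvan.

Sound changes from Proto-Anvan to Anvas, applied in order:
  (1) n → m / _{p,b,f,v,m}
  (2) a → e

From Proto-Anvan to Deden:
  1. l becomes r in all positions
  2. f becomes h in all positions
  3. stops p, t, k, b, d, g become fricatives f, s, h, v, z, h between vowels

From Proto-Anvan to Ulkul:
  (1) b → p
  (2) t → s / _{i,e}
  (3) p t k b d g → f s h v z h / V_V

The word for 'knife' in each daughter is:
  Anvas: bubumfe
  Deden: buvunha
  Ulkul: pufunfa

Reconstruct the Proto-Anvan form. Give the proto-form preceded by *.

*bubunfa

Position 1: Anvas has b, Deden has b, Ulkul has p. Anvas preserves b here (none of its changes turn any other segment into b), so the proto-segment is *b.
Position 6: Anvas has f, Deden has h, Ulkul has f. Anvas preserves f here (none of its changes turn any other segment into f), so the proto-segment is *f.
Continuing position by position gives *bubunfa; check it forward:
Anvas: *bubunfa
  bubunfa → bubumfa   [nasal place assimilation]
  bubumfa → bubumfe   [vowel merger]
  giving Anvas bubumfe.
Deden: *bubunfa > bubunha > buvunha  (by unconditioned shift, intervocalic lenition)
Ulkul: start from *bubunfa.
  rule 1 (unconditioned shift): bubunfa → pupunfa
  rule 2: no change — pupunfa
  rule 3 (intervocalic lenition): pupunfa → pufunfa
  ⇒ Ulkul pufunfa
No other proto-form is consistent with every reflex, so the reconstruction is *bubunfa.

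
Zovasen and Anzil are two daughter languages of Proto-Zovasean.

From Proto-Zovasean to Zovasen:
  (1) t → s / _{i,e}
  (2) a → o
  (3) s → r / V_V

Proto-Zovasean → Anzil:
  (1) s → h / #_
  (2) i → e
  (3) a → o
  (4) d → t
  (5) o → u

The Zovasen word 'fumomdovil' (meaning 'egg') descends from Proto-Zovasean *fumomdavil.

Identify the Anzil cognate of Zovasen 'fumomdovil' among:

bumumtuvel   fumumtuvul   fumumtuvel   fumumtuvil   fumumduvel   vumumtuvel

fumumtuvel

Anzil: *fumomdavil
  fumomdavil (rule 1 does not apply)
  fumomdavil → fumomdavel   [vowel merger]
  fumomdavel → fumomdovel   [vowel merger]
  fumomdovel → fumomtovel   [unconditioned shift]
  fumomtovel → fumumtuvel   [vowel merger]
  giving Anzil fumumtuvel.
The other candidates each miss or misapply at least one Anzil change.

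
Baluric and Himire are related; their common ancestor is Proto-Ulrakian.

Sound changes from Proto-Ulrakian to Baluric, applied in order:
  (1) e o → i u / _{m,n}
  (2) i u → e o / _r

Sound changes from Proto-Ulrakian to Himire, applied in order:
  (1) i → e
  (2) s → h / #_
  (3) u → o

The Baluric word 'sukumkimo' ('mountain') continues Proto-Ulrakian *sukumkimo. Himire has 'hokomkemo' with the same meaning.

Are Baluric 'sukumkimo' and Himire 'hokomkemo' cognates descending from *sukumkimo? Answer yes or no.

yes

Derive the expected Himire reflex of *sukumkimo:
Himire: *sukumkimo
  sukumkimo → sukumkemo   [vowel merger]
  sukumkemo → hukumkemo   [debuccalisation]
  hukumkemo → hokomkemo   [vowel merger]
  giving Himire hokomkemo.
Himire 'hokomkemo' matches the regular reflex exactly, so the pair is cognate.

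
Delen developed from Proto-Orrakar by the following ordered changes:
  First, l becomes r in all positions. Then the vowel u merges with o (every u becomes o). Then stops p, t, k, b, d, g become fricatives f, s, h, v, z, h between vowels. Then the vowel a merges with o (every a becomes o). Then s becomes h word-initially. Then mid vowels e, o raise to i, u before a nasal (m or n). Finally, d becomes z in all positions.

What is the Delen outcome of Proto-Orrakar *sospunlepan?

hospunrefun

Delen: *sospunlepan
  sospunlepan → sospunrepan   [unconditioned shift]
  sospunrepan → sosponrepan   [vowel merger]
  sosponrepan → sosponrefan   [intervocalic lenition]
  sosponrefan → sosponrefon   [vowel merger]
  sosponrefon → hosponrefon   [debuccalisation]
  hosponrefon → hospunrefun   [pre-nasal raising]
  hospunrefun (rule 7 does not apply)
  giving Delen hospunrefun.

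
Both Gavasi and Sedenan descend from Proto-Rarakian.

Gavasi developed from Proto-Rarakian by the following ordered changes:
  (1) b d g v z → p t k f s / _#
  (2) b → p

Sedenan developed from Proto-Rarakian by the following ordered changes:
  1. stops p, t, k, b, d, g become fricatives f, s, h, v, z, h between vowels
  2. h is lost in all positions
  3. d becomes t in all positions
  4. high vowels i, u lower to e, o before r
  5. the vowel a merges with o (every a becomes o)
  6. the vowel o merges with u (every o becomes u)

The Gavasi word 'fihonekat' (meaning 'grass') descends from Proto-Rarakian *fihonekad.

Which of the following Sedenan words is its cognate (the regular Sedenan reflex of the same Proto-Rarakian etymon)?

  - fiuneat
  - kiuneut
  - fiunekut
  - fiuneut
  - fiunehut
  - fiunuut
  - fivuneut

fiuneut

Sedenan: *fihonekad > fihonehad > fionead > fioneat > fioneot > fiuneut  (by intervocalic lenition, h-loss, unconditioned shift, vowel merger, vowel merger)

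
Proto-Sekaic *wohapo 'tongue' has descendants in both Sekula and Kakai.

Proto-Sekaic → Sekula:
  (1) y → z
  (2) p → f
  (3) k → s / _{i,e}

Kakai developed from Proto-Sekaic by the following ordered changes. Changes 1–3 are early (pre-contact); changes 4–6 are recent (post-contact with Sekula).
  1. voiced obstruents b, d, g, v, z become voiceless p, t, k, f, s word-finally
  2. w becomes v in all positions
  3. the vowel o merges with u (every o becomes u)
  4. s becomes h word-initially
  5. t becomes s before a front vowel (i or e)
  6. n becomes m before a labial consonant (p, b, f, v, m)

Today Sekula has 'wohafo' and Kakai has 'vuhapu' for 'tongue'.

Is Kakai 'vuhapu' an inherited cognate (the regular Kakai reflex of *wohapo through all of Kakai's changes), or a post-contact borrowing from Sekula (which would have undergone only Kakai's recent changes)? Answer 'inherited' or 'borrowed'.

inherited

If inherited, *wohapo would pass through all of Kakai's changes:
Kakai: start from *wohapo.
  rule 1: no change — wohapo
  rule 2 (unconditioned shift): wohapo → vohapo
  rule 3 (vowel merger): vohapo → vuhapu
  rule 4: no change — vuhapu
  rule 5: no change — vuhapu
  rule 6: no change — vuhapu
  ⇒ Kakai vuhapu
If borrowed from Sekula 'wohafo' after the early changes, it would undergo only the recent ones:
  rule 4 (debuccalisation): no change (wohafo)
  rule 5 (palatalisation): no change (wohafo)
  rule 6 (nasal place assimilation): no change (wohafo)
  ⇒ as a loan: wohafo
Kakai 'vuhapu' matches the inherited outcome exactly, so it is an inherited cognate, not a loan.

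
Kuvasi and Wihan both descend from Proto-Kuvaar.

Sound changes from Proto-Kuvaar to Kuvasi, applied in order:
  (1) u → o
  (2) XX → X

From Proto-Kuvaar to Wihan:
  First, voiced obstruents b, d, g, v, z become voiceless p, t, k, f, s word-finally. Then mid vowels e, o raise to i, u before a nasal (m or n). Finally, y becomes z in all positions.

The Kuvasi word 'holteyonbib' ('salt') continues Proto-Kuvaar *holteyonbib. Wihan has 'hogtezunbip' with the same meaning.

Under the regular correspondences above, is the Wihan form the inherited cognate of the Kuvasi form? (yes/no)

Derive the expected Wihan reflex of *holteyonbib:
Wihan: *holteyonbib > holteyonbip > holteyunbip > holtezunbip  (by final devoicing, pre-nasal raising, unconditioned shift)
The regular Wihan reflex would be 'holtezunbip', but the attested form is 'hogtezunbip'. The correspondence is irregular, so they are not cognates (the Wihan form has a different source).

no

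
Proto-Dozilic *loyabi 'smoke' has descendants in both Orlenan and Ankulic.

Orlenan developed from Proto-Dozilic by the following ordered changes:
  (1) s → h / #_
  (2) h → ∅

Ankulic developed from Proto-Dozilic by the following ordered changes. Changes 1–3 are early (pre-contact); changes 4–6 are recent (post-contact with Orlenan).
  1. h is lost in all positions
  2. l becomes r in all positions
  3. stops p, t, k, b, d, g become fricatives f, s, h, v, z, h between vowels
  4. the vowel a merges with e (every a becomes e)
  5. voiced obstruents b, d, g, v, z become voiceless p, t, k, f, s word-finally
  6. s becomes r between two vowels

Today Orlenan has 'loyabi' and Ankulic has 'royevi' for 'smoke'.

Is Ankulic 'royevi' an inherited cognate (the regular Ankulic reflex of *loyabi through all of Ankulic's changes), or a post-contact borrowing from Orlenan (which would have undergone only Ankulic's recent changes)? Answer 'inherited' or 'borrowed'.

inherited

If inherited, *loyabi would pass through all of Ankulic's changes:
Ankulic: start from *loyabi.
  rule 1: no change — loyabi
  rule 2 (unconditioned shift): loyabi → royabi
  rule 3 (intervocalic lenition): royabi → royavi
  rule 4 (vowel merger): royavi → royevi
  rule 5: no change — royevi
  rule 6: no change — royevi
  ⇒ Ankulic royevi
If borrowed from Orlenan 'loyabi' after the early changes, it would undergo only the recent ones:
  rule 4 (vowel merger): loyabi → loyebi
  rule 5 (final devoicing): no change (loyebi)
  rule 6 (rhotacism): no change (loyebi)
  ⇒ as a loan: loyebi
Ankulic 'royevi' matches the inherited outcome exactly, so it is an inherited cognate, not a loan.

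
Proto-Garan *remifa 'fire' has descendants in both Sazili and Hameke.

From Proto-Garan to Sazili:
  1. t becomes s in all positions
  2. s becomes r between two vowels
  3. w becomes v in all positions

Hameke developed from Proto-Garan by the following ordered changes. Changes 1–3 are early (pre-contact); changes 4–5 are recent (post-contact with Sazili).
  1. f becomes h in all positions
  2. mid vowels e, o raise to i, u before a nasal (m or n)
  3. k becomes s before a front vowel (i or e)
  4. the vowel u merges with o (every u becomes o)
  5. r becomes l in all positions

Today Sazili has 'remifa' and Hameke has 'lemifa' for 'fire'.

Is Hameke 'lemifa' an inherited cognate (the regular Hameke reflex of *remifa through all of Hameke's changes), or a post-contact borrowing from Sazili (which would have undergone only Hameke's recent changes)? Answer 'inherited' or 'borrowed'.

borrowed

If inherited, *remifa would pass through all of Hameke's changes:
Hameke: *remifa > remiha > rimiha > limiha  (by unconditioned shift, pre-nasal raising, unconditioned shift)
If borrowed from Sazili 'remifa' after the early changes, it would undergo only the recent ones:
  rule 4 (vowel merger): no change (remifa)
  rule 5 (unconditioned shift): remifa → lemifa
  ⇒ as a loan: lemifa
Hameke 'lemifa' matches the loan outcome 'lemifa', not the inherited 'limiha' — it skipped the early Hameke changes, so it was borrowed from Sazili.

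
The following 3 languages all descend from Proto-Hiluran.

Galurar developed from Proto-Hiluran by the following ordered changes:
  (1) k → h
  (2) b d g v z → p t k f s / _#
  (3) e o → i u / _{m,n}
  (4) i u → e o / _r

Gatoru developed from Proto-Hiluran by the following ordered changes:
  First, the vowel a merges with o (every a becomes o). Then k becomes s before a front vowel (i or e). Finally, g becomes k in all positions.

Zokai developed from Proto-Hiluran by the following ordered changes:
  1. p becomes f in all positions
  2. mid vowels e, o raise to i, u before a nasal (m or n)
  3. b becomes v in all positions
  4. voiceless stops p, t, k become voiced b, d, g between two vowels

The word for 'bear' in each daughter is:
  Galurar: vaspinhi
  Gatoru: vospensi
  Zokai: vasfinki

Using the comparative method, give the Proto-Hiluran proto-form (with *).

*vaspenki

Position 5: Galurar has i, Gatoru has e, Zokai has i. Gatoru preserves e here (none of its changes turn any other segment into e), so the proto-segment is *e.
Position 7: Galurar has h, Gatoru has s, Zokai has k. Zokai preserves k here (none of its changes turn any other segment into k), so the proto-segment is *k.
Position 2: Galurar has a, Gatoru has o, Zokai has a. Galurar preserves a here (none of its changes turn any other segment into a), so the proto-segment is *a.
Continuing position by position gives *vaspenki; check it forward:
Galurar: *vaspenki
  vaspenki → vaspenhi   [unconditioned shift]
  vaspenhi (rule 2 does not apply)
  vaspenhi → vaspinhi   [pre-nasal raising]
  vaspinhi (rule 4 does not apply)
  giving Galurar vaspinhi.
Gatoru: *vaspenki > vospenki > vospensi  (by vowel merger, palatalisation)
Zokai: *vaspenki
  vaspenki → vasfenki   [unconditioned shift]
  vasfenki → vasfinki   [pre-nasal raising]
  vasfinki (rule 3 does not apply)
  vasfinki (rule 4 does not apply)
  giving Zokai vasfinki.
*vaspenki is the unique common source.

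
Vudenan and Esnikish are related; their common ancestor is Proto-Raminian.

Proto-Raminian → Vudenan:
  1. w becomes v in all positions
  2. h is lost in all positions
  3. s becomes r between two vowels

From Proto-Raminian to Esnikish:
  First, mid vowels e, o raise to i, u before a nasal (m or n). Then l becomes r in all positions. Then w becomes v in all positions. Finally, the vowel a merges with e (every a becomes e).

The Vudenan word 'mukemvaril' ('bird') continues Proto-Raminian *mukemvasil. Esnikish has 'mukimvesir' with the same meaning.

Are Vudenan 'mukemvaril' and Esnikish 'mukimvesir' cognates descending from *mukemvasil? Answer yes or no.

yes

Derive the expected Esnikish reflex of *mukemvasil:
Esnikish: start from *mukemvasil.
  rule 1 (pre-nasal raising): mukemvasil → mukimvasil
  rule 2 (unconditioned shift): mukimvasil → mukimvasir
  rule 3: no change — mukimvasir
  rule 4 (vowel merger): mukimvasir → mukimvesir
  ⇒ Esnikish mukimvesir
Esnikish 'mukimvesir' matches the regular reflex exactly, so the pair is cognate.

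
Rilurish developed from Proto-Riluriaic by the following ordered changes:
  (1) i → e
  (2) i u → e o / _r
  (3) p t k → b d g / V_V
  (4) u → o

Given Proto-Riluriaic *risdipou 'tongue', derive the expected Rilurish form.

resdeboo

Rilurish: *risdipou > resdepou > resdebou > resdeboo  (by vowel merger, intervocalic voicing, vowel merger)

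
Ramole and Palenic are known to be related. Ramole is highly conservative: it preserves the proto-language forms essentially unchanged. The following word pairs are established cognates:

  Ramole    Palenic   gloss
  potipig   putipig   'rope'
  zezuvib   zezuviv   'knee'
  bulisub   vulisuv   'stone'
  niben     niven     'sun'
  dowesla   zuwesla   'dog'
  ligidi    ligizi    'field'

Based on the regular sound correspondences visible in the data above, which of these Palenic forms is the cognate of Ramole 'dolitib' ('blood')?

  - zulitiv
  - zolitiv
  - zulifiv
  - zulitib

zulitiv

dowesla ~ zuwesla — Ramole d corresponds to Palenic z word-initially before a back vowel.
potipig ~ putipig, dowesla ~ zuwesla — Ramole o corresponds to Palenic u after a consonant, before a consonant other than r, m, n, p, b, f, v.
zezuvib ~ zezuviv, bulisub ~ vulisuv — Ramole b corresponds to Palenic v word-finally.
Applying these to Ramole 'dolitib':
  dolitib → zolitib   (d→z word-initially before a back vowel)
  zolitib → zulitib   (o→u after a consonant, before a consonant other than r, m, n, p, b, f, v)
  zulitib → zulitiv   (b→v word-finally)
So the Palenic cognate is 'zulitiv'.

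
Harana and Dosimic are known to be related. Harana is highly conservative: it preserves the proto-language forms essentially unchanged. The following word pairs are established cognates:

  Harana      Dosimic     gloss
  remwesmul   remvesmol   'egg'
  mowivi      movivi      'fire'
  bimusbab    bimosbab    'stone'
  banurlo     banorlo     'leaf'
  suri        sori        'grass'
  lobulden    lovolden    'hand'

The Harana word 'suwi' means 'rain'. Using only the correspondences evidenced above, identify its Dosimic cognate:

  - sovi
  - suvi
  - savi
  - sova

sovi

remwesmul ~ remvesmol, bimusbab ~ bimosbab — Harana u corresponds to Dosimic o after a consonant, before a consonant other than r, m, n, p, b, f, v.
mowivi ~ movivi — Harana w corresponds to Dosimic v between vowels (before a front vowel).
Applying these to Harana 'suwi':
  suwi → sowi   (u→o after a consonant, before a consonant other than r, m, n, p, b, f, v)
  sowi → sovi   (w→v between vowels (before a front vowel))
So the Dosimic cognate is 'sovi'.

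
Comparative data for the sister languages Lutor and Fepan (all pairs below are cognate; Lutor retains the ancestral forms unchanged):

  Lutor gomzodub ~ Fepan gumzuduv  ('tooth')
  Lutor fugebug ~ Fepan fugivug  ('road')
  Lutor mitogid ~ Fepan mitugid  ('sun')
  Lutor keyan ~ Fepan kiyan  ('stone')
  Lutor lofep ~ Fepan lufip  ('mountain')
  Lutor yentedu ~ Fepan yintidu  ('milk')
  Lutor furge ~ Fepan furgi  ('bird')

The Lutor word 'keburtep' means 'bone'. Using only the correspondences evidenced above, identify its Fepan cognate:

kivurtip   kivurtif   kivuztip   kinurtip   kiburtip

kivurtip

fugebug ~ fugivug — Lutor e corresponds to Fepan i after a consonant, before a labial obstruent.
fugebug ~ fugivug — Lutor b corresponds to Fepan v between vowels (before a back vowel).
lofep ~ lufip — Lutor e corresponds to Fepan i after a consonant, before a labial obstruent.
Applying these to Lutor 'keburtep':
  keburtep → kiburtep   (e→i after a consonant, before a labial obstruent)
  kiburtep → kivurtep   (b→v between vowels (before a back vowel))
  kivurtep → kivurtip   (e→i after a consonant, before a labial obstruent)
So the Fepan cognate is 'kivurtip'.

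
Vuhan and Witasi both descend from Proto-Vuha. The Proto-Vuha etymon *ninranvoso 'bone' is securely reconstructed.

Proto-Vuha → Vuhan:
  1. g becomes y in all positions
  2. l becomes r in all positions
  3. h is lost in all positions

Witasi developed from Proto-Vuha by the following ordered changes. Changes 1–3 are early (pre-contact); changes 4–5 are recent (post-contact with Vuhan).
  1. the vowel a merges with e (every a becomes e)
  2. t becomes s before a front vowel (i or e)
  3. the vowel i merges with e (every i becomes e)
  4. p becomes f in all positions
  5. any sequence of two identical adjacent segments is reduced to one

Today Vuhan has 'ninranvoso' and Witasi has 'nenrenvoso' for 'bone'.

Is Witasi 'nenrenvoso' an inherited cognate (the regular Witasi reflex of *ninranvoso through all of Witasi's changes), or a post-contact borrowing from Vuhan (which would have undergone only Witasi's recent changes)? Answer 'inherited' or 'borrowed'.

If inherited, *ninranvoso would pass through all of Witasi's changes:
Witasi: *ninranvoso > ninrenvoso > nenrenvoso  (by vowel merger, vowel merger)
If borrowed from Vuhan 'ninranvoso' after the early changes, it would undergo only the recent ones:
  rule 4 (unconditioned shift): no change (ninranvoso)
  rule 5 (degemination): no change (ninranvoso)
  ⇒ as a loan: ninranvoso
Witasi 'nenrenvoso' matches the inherited outcome exactly, so it is an inherited cognate, not a loan.

inherited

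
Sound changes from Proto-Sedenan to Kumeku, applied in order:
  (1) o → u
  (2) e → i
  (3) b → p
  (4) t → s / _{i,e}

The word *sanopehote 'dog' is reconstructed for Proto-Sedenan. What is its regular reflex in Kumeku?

Kumeku: *sanopehote
  sanopehote → sanupehute   [vowel merger]
  sanupehute → sanupihuti   [vowel merger]
  sanupihuti (rule 3 does not apply)
  sanupihuti → sanupihusi   [palatalisation]
  giving Kumeku sanupihusi.

sanupihusi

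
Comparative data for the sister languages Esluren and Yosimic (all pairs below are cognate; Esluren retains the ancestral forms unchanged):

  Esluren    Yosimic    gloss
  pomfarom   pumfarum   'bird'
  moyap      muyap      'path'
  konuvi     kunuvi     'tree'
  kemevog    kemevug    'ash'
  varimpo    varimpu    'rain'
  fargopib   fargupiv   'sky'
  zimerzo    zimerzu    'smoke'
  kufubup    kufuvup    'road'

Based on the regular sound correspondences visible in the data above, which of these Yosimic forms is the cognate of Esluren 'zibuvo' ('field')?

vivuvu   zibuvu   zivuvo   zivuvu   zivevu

kufubup ~ kufuvup — Esluren b corresponds to Yosimic v between vowels (before a back vowel).
varimpo ~ varimpu, zimerzo ~ zimerzu — Esluren o corresponds to Yosimic u word-finally.
Applying these to Esluren 'zibuvo':
  zibuvo → zivuvo   (b→v between vowels (before a back vowel))
  zivuvo → zivuvu   (o→u word-finally)
So the Yosimic cognate is 'zivuvu'.

zivuvu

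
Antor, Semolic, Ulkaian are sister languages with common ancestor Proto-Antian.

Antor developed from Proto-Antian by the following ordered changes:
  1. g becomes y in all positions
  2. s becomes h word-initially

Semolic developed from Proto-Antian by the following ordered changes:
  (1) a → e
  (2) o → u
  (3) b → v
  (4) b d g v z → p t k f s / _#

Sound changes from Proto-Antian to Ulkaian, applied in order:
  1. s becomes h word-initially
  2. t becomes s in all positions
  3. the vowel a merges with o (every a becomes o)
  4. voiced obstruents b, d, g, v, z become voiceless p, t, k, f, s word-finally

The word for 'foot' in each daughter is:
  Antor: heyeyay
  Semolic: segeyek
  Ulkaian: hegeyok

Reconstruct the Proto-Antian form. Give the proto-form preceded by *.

*segeyag

Position 1: Antor has h, Semolic has s, Ulkaian has h. Taking the neighbouring segments as reconstructed: Antor h could go back to *s or *h; Semolic s can only go back to *s; Ulkaian h could go back to *s or *h — the one source consistent with every daughter is *s.
Position 3: Antor has y, Semolic has g, Ulkaian has g. Semolic preserves g here (none of its changes turn any other segment into g), so the proto-segment is *g.
Position 7: Antor has y, Semolic has k, Ulkaian has k. Taking the neighbouring segments as reconstructed: Antor y could go back to *g or *y; Semolic k could go back to *k or *g; Ulkaian k could go back to *k or *g — the one source consistent with every daughter is *g.
This points to *segeyag. Verify forward in each daughter:
Antor: *segeyag > seyeyay > heyeyay  (by unconditioned shift, debuccalisation)
Semolic: start from *segeyag.
  rule 1 (vowel merger): segeyag → segeyeg
  rule 2: no change — segeyeg
  rule 3: no change — segeyeg
  rule 4 (final devoicing): segeyeg → segeyek
  ⇒ Semolic segeyek
Ulkaian: *segeyag
  segeyag → hegeyag   [debuccalisation]
  hegeyag (rule 2 does not apply)
  hegeyag → hegeyog   [vowel merger]
  hegeyog → hegeyok   [final devoicing]
  giving Ulkaian hegeyok.
No other proto-form is consistent with every reflex, so the reconstruction is *segeyag.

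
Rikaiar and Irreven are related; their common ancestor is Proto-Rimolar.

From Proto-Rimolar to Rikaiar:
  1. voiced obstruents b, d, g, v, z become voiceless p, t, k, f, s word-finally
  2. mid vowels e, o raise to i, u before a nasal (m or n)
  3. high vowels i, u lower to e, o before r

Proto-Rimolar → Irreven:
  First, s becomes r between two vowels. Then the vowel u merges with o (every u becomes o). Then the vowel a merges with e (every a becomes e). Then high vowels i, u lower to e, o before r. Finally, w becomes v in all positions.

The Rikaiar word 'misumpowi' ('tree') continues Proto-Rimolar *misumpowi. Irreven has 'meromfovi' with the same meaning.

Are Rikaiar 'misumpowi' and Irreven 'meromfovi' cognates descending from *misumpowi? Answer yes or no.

no

Derive the expected Irreven reflex of *misumpowi:
Irreven: *misumpowi
  misumpowi → mirumpowi   [rhotacism]
  mirumpowi → mirompowi   [vowel merger]
  mirompowi (rule 3 does not apply)
  mirompowi → merompowi   [pre-rhotic lowering]
  merompowi → merompovi   [unconditioned shift]
  giving Irreven merompovi.
The regular Irreven reflex would be 'merompovi', but the attested form is 'meromfovi'. The correspondence is irregular, so they are not cognates (the Irreven form has a different source).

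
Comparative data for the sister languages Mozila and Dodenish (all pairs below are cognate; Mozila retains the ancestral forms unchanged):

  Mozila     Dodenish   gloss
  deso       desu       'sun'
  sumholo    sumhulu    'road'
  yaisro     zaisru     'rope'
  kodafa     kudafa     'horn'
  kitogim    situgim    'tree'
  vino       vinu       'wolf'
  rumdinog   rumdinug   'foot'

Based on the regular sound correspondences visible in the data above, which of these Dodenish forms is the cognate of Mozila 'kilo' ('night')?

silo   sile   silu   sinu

silu

kitogim ~ situgim — Mozila k corresponds to Dodenish s word-initially before a front vowel.
deso ~ desu, sumholo ~ sumhulu — Mozila o corresponds to Dodenish u word-finally.
Applying these to Mozila 'kilo':
  kilo → silo   (k→s word-initially before a front vowel)
  silo → silu   (o→u word-finally)
So the Dodenish cognate is 'silu'.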